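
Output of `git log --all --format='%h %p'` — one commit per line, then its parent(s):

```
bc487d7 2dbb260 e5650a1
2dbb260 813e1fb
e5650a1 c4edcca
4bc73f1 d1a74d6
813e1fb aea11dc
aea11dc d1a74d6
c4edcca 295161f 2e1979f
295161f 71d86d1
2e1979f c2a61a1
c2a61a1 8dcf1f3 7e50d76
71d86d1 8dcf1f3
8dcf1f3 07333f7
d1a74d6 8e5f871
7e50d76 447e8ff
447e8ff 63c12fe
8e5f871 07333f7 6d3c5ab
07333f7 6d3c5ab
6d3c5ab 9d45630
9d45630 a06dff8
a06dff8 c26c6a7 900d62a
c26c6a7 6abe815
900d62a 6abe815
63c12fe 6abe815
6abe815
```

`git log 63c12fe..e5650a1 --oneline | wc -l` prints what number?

15

Reachable from e5650a1: {07333f7, 295161f, 2e1979f, 447e8ff, 63c12fe, 6abe815, 6d3c5ab, 71d86d1, 7e50d76, 8dcf1f3, 900d62a, 9d45630, a06dff8, c26c6a7, c2a61a1, c4edcca, e5650a1}.
Reachable from 63c12fe: {63c12fe, 6abe815}.
In e5650a1's history but not 63c12fe's: {07333f7, 295161f, 2e1979f, 447e8ff, 6d3c5ab, 71d86d1, 7e50d76, 8dcf1f3, 900d62a, 9d45630, a06dff8, c26c6a7, c2a61a1, c4edcca, e5650a1} — 15 commits.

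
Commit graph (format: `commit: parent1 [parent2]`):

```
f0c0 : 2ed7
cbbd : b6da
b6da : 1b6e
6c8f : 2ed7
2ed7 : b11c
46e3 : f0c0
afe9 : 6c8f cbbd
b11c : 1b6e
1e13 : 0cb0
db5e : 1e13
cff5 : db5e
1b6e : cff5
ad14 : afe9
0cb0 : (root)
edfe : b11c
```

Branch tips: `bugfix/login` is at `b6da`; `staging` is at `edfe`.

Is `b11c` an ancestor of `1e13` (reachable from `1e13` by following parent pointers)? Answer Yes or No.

No

Ancestors of 1e13: {0cb0, 1e13}.
b11c is not in that set, so it is not an ancestor of 1e13.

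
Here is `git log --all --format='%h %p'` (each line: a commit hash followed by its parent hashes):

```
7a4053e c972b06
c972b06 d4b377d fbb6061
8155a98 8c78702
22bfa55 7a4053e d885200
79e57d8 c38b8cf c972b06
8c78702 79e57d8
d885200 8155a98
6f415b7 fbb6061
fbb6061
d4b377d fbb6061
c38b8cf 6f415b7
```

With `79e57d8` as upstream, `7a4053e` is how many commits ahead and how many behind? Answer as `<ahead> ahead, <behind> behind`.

1 ahead, 3 behind

Reachable from 7a4053e: {7a4053e, c972b06, d4b377d, fbb6061}.
Reachable from 79e57d8: {6f415b7, 79e57d8, c38b8cf, c972b06, d4b377d, fbb6061}.
Only in 7a4053e's history (ahead): {7a4053e} — 1.
Only in 79e57d8's history (behind): {6f415b7, 79e57d8, c38b8cf} — 3.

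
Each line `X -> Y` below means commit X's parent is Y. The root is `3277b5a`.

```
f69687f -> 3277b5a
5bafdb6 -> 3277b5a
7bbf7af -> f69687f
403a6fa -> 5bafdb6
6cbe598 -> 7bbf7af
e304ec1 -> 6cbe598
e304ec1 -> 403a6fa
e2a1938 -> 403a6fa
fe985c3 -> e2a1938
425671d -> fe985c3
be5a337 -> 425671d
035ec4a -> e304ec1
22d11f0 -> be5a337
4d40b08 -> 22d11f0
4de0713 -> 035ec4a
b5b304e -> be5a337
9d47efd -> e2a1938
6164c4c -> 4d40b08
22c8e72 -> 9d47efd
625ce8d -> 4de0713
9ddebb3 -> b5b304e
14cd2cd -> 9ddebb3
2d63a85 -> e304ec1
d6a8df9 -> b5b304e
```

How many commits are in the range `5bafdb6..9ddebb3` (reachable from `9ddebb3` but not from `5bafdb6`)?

Reachable from 9ddebb3: {3277b5a, 403a6fa, 425671d, 5bafdb6, 9ddebb3, b5b304e, be5a337, e2a1938, fe985c3}.
Reachable from 5bafdb6: {3277b5a, 5bafdb6}.
In 9ddebb3's history but not 5bafdb6's: {403a6fa, 425671d, 9ddebb3, b5b304e, be5a337, e2a1938, fe985c3} — 7 commits.

7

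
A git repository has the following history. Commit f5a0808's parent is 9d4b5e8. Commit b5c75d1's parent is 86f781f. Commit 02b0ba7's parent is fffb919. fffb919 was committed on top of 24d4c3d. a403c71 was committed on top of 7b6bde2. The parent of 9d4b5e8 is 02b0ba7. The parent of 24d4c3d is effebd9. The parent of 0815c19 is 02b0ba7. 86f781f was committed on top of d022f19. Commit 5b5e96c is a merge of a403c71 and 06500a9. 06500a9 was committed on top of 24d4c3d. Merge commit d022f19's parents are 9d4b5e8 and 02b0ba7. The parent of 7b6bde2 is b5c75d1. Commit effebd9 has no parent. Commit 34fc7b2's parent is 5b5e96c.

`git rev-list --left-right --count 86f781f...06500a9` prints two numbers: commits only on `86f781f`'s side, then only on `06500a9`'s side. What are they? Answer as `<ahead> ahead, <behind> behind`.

Reachable from 86f781f: {02b0ba7, 24d4c3d, 86f781f, 9d4b5e8, d022f19, effebd9, fffb919}.
Reachable from 06500a9: {06500a9, 24d4c3d, effebd9}.
Only in 86f781f's history (ahead): {02b0ba7, 86f781f, 9d4b5e8, d022f19, fffb919} — 5.
Only in 06500a9's history (behind): {06500a9} — 1.

5 ahead, 1 behind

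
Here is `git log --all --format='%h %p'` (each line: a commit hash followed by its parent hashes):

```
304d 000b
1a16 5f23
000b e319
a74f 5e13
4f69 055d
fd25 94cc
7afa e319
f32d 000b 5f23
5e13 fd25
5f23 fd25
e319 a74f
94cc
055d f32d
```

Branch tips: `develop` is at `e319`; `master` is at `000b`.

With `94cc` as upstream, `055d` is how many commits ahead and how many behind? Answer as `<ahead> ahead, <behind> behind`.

8 ahead, 0 behind

Reachable from 055d: {000b, 055d, 5e13, 5f23, 94cc, a74f, e319, f32d, fd25}.
Reachable from 94cc: {94cc}.
Only in 055d's history (ahead): {000b, 055d, 5e13, 5f23, a74f, e319, f32d, fd25} — 8.
Only in 94cc's history (behind): {} — 0.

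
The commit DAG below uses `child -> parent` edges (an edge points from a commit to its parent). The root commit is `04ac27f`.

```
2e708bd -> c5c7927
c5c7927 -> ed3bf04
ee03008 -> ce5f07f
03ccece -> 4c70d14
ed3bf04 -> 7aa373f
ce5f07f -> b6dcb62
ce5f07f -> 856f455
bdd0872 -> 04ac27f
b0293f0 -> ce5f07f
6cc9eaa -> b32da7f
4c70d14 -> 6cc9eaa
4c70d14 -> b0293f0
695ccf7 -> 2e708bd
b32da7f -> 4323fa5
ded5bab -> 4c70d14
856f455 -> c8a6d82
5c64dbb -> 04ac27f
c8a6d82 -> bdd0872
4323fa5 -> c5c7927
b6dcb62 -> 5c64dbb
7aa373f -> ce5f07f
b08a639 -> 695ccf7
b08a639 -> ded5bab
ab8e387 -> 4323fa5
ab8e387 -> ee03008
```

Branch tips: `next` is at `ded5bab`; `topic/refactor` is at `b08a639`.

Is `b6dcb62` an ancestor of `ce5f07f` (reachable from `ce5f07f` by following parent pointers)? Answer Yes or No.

Ancestors of ce5f07f (commits reachable by following parents): {04ac27f, 5c64dbb, 856f455, b6dcb62, bdd0872, c8a6d82, ce5f07f}.
b6dcb62 is in that set, so it is an ancestor of ce5f07f.

Yes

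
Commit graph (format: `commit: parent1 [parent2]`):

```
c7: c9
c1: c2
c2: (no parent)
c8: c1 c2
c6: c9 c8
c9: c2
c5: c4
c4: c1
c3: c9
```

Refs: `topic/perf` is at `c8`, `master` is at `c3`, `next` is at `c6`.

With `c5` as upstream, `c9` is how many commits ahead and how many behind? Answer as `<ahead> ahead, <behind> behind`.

1 ahead, 3 behind

Reachable from c9: {c2, c9}.
Reachable from c5: {c1, c2, c4, c5}.
Only in c9's history (ahead): {c9} — 1.
Only in c5's history (behind): {c1, c4, c5} — 3.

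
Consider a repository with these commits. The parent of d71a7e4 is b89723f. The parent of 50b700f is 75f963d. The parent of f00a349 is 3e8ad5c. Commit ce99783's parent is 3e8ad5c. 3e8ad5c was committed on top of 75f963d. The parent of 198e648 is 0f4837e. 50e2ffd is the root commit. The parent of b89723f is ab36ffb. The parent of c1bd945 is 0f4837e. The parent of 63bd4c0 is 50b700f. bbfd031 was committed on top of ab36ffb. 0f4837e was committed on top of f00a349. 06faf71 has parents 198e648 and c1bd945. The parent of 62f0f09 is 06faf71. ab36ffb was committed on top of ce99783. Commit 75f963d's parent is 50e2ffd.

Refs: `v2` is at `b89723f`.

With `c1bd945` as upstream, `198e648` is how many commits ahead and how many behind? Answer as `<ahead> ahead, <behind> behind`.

Reachable from 198e648: {0f4837e, 198e648, 3e8ad5c, 50e2ffd, 75f963d, f00a349}.
Reachable from c1bd945: {0f4837e, 3e8ad5c, 50e2ffd, 75f963d, c1bd945, f00a349}.
Only in 198e648's history (ahead): {198e648} — 1.
Only in c1bd945's history (behind): {c1bd945} — 1.

1 ahead, 1 behind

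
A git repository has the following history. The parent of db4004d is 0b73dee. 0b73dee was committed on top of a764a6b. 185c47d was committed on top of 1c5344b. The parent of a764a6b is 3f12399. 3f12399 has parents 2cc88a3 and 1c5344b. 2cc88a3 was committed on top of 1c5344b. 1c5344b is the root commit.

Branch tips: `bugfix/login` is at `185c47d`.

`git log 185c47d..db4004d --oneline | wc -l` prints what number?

5

Reachable from db4004d: {0b73dee, 1c5344b, 2cc88a3, 3f12399, a764a6b, db4004d}.
Reachable from 185c47d: {185c47d, 1c5344b}.
In db4004d's history but not 185c47d's: {0b73dee, 2cc88a3, 3f12399, a764a6b, db4004d} — 5 commits.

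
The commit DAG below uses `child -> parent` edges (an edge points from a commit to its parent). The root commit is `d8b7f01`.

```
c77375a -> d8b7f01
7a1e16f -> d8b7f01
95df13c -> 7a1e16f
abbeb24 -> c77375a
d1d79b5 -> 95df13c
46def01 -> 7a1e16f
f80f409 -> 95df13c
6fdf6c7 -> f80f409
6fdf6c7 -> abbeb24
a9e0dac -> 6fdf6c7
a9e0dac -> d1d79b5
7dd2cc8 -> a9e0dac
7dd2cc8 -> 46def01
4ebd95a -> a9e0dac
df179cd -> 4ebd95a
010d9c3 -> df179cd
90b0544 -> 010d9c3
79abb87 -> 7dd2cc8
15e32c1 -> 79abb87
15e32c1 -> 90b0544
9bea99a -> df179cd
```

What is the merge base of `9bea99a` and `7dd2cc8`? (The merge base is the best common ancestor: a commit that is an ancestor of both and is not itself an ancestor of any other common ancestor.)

Ancestors of 9bea99a: {4ebd95a, 6fdf6c7, 7a1e16f, 95df13c, 9bea99a, a9e0dac, abbeb24, c77375a, d1d79b5, d8b7f01, df179cd, f80f409}.
Ancestors of 7dd2cc8: {46def01, 6fdf6c7, 7a1e16f, 7dd2cc8, 95df13c, a9e0dac, abbeb24, c77375a, d1d79b5, d8b7f01, f80f409}.
Common ancestors: {6fdf6c7, 7a1e16f, 95df13c, a9e0dac, abbeb24, c77375a, d1d79b5, d8b7f01, f80f409}.
Among these, a9e0dac is not an ancestor of any other common ancestor — it is the merge base.

a9e0dac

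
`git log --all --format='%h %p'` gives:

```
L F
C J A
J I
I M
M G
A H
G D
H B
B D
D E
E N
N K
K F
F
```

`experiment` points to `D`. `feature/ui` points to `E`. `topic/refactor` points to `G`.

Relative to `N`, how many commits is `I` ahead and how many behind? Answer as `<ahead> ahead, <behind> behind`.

5 ahead, 0 behind

Reachable from I: {D, E, F, G, I, K, M, N}.
Reachable from N: {F, K, N}.
Only in I's history (ahead): {D, E, G, I, M} — 5.
Only in N's history (behind): {} — 0.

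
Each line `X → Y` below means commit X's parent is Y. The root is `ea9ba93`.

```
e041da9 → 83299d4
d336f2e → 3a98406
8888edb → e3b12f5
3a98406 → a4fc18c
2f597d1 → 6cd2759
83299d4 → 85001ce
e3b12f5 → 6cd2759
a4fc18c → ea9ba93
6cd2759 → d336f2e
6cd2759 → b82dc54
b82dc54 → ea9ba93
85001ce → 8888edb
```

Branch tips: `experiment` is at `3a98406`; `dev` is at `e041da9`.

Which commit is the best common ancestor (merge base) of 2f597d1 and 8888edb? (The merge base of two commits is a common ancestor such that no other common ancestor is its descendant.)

6cd2759

Ancestors of 2f597d1: {2f597d1, 3a98406, 6cd2759, a4fc18c, b82dc54, d336f2e, ea9ba93}.
Ancestors of 8888edb: {3a98406, 6cd2759, 8888edb, a4fc18c, b82dc54, d336f2e, e3b12f5, ea9ba93}.
Common ancestors: {3a98406, 6cd2759, a4fc18c, b82dc54, d336f2e, ea9ba93}.
Among these, 6cd2759 is not an ancestor of any other common ancestor — it is the merge base.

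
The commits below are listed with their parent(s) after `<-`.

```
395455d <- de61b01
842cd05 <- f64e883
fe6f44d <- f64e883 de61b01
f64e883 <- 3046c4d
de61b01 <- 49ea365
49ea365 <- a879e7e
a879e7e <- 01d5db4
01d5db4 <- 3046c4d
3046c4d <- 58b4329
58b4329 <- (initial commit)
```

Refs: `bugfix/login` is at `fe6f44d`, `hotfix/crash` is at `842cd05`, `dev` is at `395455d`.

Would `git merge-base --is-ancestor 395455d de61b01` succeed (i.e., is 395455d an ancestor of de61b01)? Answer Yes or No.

Ancestors of de61b01: {01d5db4, 3046c4d, 49ea365, 58b4329, a879e7e, de61b01}.
395455d is not in that set, so it is not an ancestor of de61b01.

No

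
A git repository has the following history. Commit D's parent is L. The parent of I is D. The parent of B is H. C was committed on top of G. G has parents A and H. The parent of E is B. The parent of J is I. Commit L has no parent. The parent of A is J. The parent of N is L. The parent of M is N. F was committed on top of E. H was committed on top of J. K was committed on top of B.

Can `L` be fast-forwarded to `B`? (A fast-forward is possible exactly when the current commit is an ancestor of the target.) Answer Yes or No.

Yes

A fast-forward from L to B is possible iff L is an ancestor of B.
Ancestors of B: {B, D, H, I, J, L}.
L is among them, so fast-forward is possible.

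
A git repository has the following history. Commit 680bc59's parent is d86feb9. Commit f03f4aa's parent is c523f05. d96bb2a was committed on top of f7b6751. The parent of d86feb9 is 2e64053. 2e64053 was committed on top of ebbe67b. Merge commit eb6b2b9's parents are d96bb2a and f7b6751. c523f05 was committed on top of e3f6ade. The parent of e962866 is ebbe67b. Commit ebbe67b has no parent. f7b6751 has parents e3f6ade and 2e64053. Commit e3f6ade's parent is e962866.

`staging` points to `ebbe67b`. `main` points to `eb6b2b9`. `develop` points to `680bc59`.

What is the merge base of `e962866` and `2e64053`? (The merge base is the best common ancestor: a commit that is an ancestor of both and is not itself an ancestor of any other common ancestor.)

ebbe67b

Ancestors of e962866: {e962866, ebbe67b}.
Ancestors of 2e64053: {2e64053, ebbe67b}.
Common ancestors: {ebbe67b}.
The only common ancestor is ebbe67b, so it is the merge base.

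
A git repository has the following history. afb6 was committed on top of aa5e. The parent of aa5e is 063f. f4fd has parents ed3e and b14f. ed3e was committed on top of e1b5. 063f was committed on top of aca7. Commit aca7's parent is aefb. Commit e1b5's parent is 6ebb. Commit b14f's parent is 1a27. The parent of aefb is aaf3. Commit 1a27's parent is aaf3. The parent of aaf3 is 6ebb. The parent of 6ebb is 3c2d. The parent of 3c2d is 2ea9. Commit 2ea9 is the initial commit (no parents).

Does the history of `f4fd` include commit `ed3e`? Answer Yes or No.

Yes

Ancestors of f4fd (commits reachable by following parents): {1a27, 2ea9, 3c2d, 6ebb, aaf3, b14f, e1b5, ed3e, f4fd}.
ed3e is in that set, so it is an ancestor of f4fd.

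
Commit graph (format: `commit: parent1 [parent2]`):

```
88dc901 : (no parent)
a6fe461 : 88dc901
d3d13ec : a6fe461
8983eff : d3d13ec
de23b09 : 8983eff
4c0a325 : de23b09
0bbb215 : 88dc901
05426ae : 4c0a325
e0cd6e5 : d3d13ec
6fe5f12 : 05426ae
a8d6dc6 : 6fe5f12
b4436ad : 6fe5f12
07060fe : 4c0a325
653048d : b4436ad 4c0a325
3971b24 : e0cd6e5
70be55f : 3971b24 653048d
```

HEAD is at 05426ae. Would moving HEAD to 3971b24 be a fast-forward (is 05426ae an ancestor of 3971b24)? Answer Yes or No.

No

A fast-forward from 05426ae to 3971b24 is possible iff 05426ae is an ancestor of 3971b24.
Ancestors of 3971b24: {3971b24, 88dc901, a6fe461, d3d13ec, e0cd6e5}.
05426ae is not among them, so fast-forward is not possible.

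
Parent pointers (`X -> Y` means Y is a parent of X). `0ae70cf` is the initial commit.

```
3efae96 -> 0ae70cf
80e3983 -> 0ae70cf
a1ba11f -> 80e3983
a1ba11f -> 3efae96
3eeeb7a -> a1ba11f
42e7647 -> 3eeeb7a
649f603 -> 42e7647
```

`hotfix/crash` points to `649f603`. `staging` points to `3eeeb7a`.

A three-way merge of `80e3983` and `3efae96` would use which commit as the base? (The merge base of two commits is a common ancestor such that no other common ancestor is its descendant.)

0ae70cf

Ancestors of 80e3983: {0ae70cf, 80e3983}.
Ancestors of 3efae96: {0ae70cf, 3efae96}.
Common ancestors: {0ae70cf}.
The only common ancestor is 0ae70cf, so it is the merge base.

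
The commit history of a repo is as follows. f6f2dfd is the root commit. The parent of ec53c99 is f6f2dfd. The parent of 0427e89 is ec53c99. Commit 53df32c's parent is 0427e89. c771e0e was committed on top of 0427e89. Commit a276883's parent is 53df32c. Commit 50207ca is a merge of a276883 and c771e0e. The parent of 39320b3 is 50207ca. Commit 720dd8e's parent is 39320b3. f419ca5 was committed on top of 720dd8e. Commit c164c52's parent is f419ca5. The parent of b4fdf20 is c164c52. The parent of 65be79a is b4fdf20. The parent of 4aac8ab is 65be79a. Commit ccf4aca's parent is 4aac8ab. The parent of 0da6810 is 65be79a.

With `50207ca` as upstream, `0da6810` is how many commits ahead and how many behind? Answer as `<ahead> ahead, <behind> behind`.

7 ahead, 0 behind

Reachable from 0da6810: {0427e89, 0da6810, 39320b3, 50207ca, 53df32c, 65be79a, 720dd8e, a276883, b4fdf20, c164c52, c771e0e, ec53c99, f419ca5, f6f2dfd}.
Reachable from 50207ca: {0427e89, 50207ca, 53df32c, a276883, c771e0e, ec53c99, f6f2dfd}.
Only in 0da6810's history (ahead): {0da6810, 39320b3, 65be79a, 720dd8e, b4fdf20, c164c52, f419ca5} — 7.
Only in 50207ca's history (behind): {} — 0.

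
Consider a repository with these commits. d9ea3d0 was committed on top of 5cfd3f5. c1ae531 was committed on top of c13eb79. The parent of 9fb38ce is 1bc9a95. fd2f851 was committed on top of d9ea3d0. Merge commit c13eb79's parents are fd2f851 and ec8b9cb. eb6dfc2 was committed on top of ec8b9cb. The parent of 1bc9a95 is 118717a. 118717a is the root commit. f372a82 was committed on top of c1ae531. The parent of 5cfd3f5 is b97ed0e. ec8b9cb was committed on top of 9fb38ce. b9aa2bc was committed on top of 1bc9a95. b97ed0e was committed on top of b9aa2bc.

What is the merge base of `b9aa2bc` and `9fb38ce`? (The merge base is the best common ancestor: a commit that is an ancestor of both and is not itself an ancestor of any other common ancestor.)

1bc9a95

Ancestors of b9aa2bc: {118717a, 1bc9a95, b9aa2bc}.
Ancestors of 9fb38ce: {118717a, 1bc9a95, 9fb38ce}.
Common ancestors: {118717a, 1bc9a95}.
Among these, 1bc9a95 is not an ancestor of any other common ancestor — it is the merge base.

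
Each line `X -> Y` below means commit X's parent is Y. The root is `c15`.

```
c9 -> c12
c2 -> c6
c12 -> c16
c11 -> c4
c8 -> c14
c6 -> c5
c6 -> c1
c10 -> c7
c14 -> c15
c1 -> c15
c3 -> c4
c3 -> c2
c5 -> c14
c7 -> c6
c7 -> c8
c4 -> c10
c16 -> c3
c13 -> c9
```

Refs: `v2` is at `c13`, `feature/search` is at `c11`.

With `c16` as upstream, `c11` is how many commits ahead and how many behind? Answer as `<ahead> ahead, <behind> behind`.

Reachable from c11: {c1, c10, c11, c14, c15, c4, c5, c6, c7, c8}.
Reachable from c16: {c1, c10, c14, c15, c16, c2, c3, c4, c5, c6, c7, c8}.
Only in c11's history (ahead): {c11} — 1.
Only in c16's history (behind): {c16, c2, c3} — 3.

1 ahead, 3 behind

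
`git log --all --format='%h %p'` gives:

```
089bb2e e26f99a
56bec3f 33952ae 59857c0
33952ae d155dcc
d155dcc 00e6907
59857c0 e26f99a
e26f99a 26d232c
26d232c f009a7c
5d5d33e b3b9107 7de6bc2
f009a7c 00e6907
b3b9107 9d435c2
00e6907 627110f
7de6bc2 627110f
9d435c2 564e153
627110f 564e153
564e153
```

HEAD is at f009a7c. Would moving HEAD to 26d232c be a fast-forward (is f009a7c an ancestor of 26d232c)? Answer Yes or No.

Yes

A fast-forward from f009a7c to 26d232c is possible iff f009a7c is an ancestor of 26d232c.
Ancestors of 26d232c: {00e6907, 26d232c, 564e153, 627110f, f009a7c}.
f009a7c is among them, so fast-forward is possible.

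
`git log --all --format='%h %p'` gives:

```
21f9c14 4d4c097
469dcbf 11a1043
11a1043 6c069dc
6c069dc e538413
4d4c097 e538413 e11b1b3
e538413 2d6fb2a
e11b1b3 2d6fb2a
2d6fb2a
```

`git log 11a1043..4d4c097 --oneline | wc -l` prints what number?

Reachable from 4d4c097: {2d6fb2a, 4d4c097, e11b1b3, e538413}.
Reachable from 11a1043: {11a1043, 2d6fb2a, 6c069dc, e538413}.
In 4d4c097's history but not 11a1043's: {4d4c097, e11b1b3} — 2 commits.

2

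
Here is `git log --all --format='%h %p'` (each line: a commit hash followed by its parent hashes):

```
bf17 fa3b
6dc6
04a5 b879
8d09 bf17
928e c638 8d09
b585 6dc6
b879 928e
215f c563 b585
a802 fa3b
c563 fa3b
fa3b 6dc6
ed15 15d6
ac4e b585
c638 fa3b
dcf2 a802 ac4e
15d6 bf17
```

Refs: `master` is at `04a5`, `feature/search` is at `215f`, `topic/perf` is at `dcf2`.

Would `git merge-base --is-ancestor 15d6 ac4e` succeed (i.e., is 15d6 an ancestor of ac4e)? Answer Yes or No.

Ancestors of ac4e: {6dc6, ac4e, b585}.
15d6 is not in that set, so it is not an ancestor of ac4e.

No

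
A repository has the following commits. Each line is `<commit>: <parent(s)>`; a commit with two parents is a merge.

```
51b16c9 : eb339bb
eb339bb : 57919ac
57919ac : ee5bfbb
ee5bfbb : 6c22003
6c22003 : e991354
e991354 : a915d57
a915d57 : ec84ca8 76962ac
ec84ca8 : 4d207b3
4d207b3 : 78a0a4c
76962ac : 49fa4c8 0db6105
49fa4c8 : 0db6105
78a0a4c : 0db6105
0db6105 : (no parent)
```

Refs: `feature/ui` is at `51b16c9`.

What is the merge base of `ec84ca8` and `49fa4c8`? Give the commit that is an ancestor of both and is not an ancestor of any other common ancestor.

Ancestors of ec84ca8: {0db6105, 4d207b3, 78a0a4c, ec84ca8}.
Ancestors of 49fa4c8: {0db6105, 49fa4c8}.
Common ancestors: {0db6105}.
The only common ancestor is 0db6105, so it is the merge base.

0db6105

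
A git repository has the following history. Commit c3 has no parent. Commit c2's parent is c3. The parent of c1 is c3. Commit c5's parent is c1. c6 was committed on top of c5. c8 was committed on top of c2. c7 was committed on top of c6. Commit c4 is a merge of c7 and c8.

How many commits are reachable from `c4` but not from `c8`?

5

Reachable from c4: {c1, c2, c3, c4, c5, c6, c7, c8}.
Reachable from c8: {c2, c3, c8}.
In c4's history but not c8's: {c1, c4, c5, c6, c7} — 5 commits.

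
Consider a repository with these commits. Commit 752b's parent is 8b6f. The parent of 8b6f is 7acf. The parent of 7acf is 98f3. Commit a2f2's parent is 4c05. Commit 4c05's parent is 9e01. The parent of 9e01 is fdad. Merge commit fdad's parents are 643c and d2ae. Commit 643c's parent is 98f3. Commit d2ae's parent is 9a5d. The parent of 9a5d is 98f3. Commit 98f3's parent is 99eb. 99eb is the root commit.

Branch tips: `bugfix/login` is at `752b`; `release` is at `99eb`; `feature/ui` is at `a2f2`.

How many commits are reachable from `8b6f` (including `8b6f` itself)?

Walking parent pointers from 8b6f: reachable set = {7acf, 8b6f, 98f3, 99eb}.
That is 4 commits.

4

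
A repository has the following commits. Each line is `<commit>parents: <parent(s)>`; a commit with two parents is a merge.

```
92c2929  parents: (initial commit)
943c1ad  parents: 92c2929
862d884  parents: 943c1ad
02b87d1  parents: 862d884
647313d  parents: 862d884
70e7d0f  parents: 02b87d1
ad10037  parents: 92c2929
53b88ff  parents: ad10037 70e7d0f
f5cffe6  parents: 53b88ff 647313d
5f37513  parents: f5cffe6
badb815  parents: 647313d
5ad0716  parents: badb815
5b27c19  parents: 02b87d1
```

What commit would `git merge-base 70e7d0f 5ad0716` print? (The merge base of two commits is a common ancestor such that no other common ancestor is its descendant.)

862d884

Ancestors of 70e7d0f: {02b87d1, 70e7d0f, 862d884, 92c2929, 943c1ad}.
Ancestors of 5ad0716: {5ad0716, 647313d, 862d884, 92c2929, 943c1ad, badb815}.
Common ancestors: {862d884, 92c2929, 943c1ad}.
Among these, 862d884 is not an ancestor of any other common ancestor — it is the merge base.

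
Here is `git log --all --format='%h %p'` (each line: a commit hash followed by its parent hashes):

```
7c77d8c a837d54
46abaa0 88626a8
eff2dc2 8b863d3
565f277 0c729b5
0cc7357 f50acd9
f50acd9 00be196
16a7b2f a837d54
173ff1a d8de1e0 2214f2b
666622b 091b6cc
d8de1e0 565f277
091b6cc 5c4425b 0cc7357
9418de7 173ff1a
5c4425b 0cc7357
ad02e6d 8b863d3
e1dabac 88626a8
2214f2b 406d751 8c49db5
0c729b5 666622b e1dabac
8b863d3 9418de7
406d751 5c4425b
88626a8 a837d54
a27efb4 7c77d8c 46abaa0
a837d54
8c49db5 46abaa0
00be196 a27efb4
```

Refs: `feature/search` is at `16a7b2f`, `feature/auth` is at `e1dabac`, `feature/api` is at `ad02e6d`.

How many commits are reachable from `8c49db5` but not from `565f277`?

1

Reachable from 8c49db5: {46abaa0, 88626a8, 8c49db5, a837d54}.
Reachable from 565f277: {00be196, 091b6cc, 0c729b5, 0cc7357, 46abaa0, 565f277, 5c4425b, 666622b, 7c77d8c, 88626a8, a27efb4, a837d54, e1dabac, f50acd9}.
In 8c49db5's history but not 565f277's: {8c49db5} — 1 commit.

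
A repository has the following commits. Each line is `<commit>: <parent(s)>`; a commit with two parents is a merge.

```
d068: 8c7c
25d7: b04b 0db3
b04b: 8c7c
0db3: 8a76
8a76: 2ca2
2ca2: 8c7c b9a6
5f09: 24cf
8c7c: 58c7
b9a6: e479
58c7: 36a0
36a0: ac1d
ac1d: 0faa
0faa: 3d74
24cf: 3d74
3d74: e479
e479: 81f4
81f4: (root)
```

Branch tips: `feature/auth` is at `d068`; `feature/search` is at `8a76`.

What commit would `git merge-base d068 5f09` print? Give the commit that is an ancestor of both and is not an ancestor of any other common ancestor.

Ancestors of d068: {0faa, 36a0, 3d74, 58c7, 81f4, 8c7c, ac1d, d068, e479}.
Ancestors of 5f09: {24cf, 3d74, 5f09, 81f4, e479}.
Common ancestors: {3d74, 81f4, e479}.
Among these, 3d74 is not an ancestor of any other common ancestor — it is the merge base.

3d74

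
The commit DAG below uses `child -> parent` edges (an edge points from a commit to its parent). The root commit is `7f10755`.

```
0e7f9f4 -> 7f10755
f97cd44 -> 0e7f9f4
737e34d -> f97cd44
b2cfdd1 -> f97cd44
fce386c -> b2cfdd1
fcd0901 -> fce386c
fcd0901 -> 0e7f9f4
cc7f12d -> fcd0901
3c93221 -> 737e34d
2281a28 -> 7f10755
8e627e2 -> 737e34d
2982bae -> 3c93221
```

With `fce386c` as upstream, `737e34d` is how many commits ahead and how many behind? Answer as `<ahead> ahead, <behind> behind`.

1 ahead, 2 behind

Reachable from 737e34d: {0e7f9f4, 737e34d, 7f10755, f97cd44}.
Reachable from fce386c: {0e7f9f4, 7f10755, b2cfdd1, f97cd44, fce386c}.
Only in 737e34d's history (ahead): {737e34d} — 1.
Only in fce386c's history (behind): {b2cfdd1, fce386c} — 2.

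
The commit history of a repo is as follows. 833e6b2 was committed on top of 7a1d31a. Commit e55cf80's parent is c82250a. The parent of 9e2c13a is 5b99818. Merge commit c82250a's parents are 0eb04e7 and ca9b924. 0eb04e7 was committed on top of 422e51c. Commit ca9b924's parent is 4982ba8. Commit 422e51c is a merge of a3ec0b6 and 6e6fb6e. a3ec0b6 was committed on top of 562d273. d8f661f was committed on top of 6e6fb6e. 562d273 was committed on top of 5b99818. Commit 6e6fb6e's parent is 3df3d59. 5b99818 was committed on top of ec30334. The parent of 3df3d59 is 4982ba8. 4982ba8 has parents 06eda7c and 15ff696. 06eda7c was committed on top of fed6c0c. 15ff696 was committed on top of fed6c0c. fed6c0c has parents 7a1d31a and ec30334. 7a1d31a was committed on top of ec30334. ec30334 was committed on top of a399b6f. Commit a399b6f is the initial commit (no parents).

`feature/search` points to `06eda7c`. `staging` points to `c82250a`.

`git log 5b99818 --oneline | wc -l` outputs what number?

Walking parent pointers from 5b99818: reachable set = {5b99818, a399b6f, ec30334}.
That is 3 commits.

3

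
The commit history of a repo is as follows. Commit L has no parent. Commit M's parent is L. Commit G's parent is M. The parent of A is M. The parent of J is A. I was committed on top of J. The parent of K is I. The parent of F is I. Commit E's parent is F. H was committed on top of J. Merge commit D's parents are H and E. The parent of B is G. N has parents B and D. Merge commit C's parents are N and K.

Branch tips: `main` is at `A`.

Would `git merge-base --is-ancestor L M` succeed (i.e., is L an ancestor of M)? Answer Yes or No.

Yes

Ancestors of M (commits reachable by following parents): {L, M}.
L is in that set, so it is an ancestor of M.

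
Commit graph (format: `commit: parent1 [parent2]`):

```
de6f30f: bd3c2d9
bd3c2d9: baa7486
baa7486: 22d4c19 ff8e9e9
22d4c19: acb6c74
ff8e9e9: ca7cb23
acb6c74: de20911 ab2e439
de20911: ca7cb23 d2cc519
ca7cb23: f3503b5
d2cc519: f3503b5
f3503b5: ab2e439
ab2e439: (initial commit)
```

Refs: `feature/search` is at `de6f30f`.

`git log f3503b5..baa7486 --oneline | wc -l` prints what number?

7

Reachable from baa7486: {22d4c19, ab2e439, acb6c74, baa7486, ca7cb23, d2cc519, de20911, f3503b5, ff8e9e9}.
Reachable from f3503b5: {ab2e439, f3503b5}.
In baa7486's history but not f3503b5's: {22d4c19, acb6c74, baa7486, ca7cb23, d2cc519, de20911, ff8e9e9} — 7 commits.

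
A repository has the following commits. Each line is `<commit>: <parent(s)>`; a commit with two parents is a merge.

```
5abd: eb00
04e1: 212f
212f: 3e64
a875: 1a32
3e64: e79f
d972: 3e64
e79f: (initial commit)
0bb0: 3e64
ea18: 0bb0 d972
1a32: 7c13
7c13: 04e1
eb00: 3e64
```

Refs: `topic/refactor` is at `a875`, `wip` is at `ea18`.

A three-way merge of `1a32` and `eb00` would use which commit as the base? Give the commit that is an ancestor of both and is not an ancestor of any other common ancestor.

3e64

Ancestors of 1a32: {04e1, 1a32, 212f, 3e64, 7c13, e79f}.
Ancestors of eb00: {3e64, e79f, eb00}.
Common ancestors: {3e64, e79f}.
Among these, 3e64 is not an ancestor of any other common ancestor — it is the merge base.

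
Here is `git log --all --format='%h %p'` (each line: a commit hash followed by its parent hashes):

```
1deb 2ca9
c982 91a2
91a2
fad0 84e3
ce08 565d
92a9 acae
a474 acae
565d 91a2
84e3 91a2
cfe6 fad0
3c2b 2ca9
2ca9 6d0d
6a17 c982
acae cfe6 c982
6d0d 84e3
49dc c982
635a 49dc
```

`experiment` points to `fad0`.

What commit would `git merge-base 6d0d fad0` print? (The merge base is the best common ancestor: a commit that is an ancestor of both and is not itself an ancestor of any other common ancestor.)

84e3

Ancestors of 6d0d: {6d0d, 84e3, 91a2}.
Ancestors of fad0: {84e3, 91a2, fad0}.
Common ancestors: {84e3, 91a2}.
Among these, 84e3 is not an ancestor of any other common ancestor — it is the merge base.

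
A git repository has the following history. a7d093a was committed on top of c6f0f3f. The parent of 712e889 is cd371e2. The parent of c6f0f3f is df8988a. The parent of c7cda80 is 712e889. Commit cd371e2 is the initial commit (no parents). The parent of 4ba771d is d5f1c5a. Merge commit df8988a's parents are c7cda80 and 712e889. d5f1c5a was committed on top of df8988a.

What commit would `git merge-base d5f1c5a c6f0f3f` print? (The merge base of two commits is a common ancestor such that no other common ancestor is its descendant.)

df8988a

Ancestors of d5f1c5a: {712e889, c7cda80, cd371e2, d5f1c5a, df8988a}.
Ancestors of c6f0f3f: {712e889, c6f0f3f, c7cda80, cd371e2, df8988a}.
Common ancestors: {712e889, c7cda80, cd371e2, df8988a}.
Among these, df8988a is not an ancestor of any other common ancestor — it is the merge base.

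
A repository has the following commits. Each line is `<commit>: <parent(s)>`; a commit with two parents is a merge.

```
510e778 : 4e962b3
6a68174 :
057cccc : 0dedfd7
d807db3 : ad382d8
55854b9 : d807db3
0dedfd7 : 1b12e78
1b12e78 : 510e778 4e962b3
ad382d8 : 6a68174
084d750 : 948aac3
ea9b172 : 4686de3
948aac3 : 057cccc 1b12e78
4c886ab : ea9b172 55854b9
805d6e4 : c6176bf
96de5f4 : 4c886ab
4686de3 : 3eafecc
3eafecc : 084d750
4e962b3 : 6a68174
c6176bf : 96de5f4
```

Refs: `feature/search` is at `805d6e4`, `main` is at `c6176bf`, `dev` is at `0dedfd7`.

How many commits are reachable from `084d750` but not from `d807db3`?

Reachable from 084d750: {057cccc, 084d750, 0dedfd7, 1b12e78, 4e962b3, 510e778, 6a68174, 948aac3}.
Reachable from d807db3: {6a68174, ad382d8, d807db3}.
In 084d750's history but not d807db3's: {057cccc, 084d750, 0dedfd7, 1b12e78, 4e962b3, 510e778, 948aac3} — 7 commits.

7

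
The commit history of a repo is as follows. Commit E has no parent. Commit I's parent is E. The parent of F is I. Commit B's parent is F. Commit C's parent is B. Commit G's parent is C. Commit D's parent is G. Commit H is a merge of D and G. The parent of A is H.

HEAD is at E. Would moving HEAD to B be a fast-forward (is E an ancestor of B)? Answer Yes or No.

Yes

A fast-forward from E to B is possible iff E is an ancestor of B.
Ancestors of B: {B, E, F, I}.
E is among them, so fast-forward is possible.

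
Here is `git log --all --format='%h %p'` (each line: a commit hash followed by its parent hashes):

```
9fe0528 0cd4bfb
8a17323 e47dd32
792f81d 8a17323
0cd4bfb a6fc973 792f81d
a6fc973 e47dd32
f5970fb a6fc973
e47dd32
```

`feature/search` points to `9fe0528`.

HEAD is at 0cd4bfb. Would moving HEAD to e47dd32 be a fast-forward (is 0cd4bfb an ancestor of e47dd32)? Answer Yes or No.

No

A fast-forward from 0cd4bfb to e47dd32 is possible iff 0cd4bfb is an ancestor of e47dd32.
Ancestors of e47dd32: {e47dd32}.
0cd4bfb is not among them, so fast-forward is not possible.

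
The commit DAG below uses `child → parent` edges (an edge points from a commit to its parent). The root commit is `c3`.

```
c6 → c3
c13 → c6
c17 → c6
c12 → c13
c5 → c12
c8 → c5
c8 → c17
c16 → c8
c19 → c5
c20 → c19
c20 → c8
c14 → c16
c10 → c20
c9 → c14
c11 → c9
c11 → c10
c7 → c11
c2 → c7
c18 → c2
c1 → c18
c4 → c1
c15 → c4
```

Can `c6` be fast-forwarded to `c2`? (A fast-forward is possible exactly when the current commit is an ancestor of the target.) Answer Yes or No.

Yes

A fast-forward from c6 to c2 is possible iff c6 is an ancestor of c2.
Ancestors of c2: {c10, c11, c12, c13, c14, c16, c17, c19, c2, c20, c3, c5, c6, c7, c8, c9}.
c6 is among them, so fast-forward is possible.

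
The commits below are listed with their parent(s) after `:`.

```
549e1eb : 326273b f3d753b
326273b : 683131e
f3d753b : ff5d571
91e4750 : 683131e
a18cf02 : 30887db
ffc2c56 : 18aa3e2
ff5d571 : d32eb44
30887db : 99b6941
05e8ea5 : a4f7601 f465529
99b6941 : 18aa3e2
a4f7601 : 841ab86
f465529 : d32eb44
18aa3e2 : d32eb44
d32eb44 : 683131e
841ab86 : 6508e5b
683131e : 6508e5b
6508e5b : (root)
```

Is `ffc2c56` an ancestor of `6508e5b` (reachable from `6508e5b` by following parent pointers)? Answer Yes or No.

No

Ancestors of 6508e5b: {6508e5b}.
ffc2c56 is not in that set, so it is not an ancestor of 6508e5b.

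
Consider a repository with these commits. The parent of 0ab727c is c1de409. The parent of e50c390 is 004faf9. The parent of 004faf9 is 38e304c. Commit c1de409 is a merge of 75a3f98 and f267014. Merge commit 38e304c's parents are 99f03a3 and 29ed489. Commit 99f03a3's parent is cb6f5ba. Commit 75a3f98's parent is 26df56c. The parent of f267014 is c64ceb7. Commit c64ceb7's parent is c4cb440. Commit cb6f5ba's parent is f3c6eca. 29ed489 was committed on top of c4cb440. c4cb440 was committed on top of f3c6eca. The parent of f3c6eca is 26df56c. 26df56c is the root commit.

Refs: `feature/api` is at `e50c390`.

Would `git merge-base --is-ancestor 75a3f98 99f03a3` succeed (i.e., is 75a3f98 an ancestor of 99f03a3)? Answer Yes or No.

Ancestors of 99f03a3: {26df56c, 99f03a3, cb6f5ba, f3c6eca}.
75a3f98 is not in that set, so it is not an ancestor of 99f03a3.

No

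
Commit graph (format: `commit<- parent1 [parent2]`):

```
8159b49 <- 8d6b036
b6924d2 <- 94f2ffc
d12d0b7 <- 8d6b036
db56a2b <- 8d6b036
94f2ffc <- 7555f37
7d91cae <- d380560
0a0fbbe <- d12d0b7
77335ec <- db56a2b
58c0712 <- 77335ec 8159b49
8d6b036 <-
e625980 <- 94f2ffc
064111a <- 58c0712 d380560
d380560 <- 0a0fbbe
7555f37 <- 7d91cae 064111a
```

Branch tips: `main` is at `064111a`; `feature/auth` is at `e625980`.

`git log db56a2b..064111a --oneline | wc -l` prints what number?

Reachable from 064111a: {064111a, 0a0fbbe, 58c0712, 77335ec, 8159b49, 8d6b036, d12d0b7, d380560, db56a2b}.
Reachable from db56a2b: {8d6b036, db56a2b}.
In 064111a's history but not db56a2b's: {064111a, 0a0fbbe, 58c0712, 77335ec, 8159b49, d12d0b7, d380560} — 7 commits.

7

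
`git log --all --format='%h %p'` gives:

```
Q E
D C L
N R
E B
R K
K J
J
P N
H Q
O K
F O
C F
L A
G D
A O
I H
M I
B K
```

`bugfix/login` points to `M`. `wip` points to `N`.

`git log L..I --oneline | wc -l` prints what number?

5

Reachable from I: {B, E, H, I, J, K, Q}.
Reachable from L: {A, J, K, L, O}.
In I's history but not L's: {B, E, H, I, Q} — 5 commits.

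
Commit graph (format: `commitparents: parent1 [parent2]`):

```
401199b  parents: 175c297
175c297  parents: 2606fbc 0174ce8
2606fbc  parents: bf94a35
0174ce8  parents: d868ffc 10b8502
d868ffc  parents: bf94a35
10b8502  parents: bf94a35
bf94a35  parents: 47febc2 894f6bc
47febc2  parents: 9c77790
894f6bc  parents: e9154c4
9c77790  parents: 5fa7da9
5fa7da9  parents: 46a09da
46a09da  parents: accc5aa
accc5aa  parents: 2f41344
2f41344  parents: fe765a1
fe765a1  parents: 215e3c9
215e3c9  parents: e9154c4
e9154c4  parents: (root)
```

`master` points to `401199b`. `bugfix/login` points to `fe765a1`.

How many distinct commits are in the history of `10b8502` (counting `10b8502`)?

Walking parent pointers from 10b8502: reachable set = {10b8502, 215e3c9, 2f41344, 46a09da, 47febc2, 5fa7da9, 894f6bc, 9c77790, accc5aa, bf94a35, e9154c4, fe765a1}.
That is 12 commits.

12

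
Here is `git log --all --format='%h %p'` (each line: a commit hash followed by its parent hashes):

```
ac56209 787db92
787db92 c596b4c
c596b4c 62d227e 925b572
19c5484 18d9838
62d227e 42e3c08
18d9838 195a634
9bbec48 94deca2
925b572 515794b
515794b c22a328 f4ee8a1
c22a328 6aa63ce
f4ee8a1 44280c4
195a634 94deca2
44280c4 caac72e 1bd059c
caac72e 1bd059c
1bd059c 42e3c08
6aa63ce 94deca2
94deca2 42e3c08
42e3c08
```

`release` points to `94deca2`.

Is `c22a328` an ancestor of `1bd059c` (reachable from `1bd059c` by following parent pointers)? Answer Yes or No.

No

Ancestors of 1bd059c: {1bd059c, 42e3c08}.
c22a328 is not in that set, so it is not an ancestor of 1bd059c.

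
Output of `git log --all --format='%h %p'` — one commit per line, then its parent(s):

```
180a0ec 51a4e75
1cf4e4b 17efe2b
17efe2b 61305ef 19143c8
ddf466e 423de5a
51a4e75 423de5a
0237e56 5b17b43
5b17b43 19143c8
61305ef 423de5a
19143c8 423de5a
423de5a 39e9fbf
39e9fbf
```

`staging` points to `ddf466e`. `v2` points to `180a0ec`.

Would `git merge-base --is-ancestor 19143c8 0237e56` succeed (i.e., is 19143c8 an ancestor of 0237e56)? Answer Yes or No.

Ancestors of 0237e56 (commits reachable by following parents): {0237e56, 19143c8, 39e9fbf, 423de5a, 5b17b43}.
19143c8 is in that set, so it is an ancestor of 0237e56.

Yes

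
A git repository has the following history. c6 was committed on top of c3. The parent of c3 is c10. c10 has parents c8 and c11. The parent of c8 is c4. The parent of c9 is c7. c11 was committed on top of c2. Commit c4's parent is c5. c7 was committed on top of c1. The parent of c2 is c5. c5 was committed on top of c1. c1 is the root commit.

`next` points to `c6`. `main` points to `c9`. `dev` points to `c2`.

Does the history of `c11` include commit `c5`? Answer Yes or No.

Yes

Ancestors of c11 (commits reachable by following parents): {c1, c11, c2, c5}.
c5 is in that set, so it is an ancestor of c11.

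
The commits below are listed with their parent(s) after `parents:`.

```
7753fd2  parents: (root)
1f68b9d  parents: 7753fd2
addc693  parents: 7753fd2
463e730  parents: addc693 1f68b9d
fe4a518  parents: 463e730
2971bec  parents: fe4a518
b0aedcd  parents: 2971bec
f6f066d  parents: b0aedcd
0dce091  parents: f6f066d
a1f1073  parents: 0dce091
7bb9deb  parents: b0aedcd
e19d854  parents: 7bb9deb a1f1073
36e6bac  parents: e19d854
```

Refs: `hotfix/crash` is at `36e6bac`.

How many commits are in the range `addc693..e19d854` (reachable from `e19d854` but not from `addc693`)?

Reachable from e19d854: {0dce091, 1f68b9d, 2971bec, 463e730, 7753fd2, 7bb9deb, a1f1073, addc693, b0aedcd, e19d854, f6f066d, fe4a518}.
Reachable from addc693: {7753fd2, addc693}.
In e19d854's history but not addc693's: {0dce091, 1f68b9d, 2971bec, 463e730, 7bb9deb, a1f1073, b0aedcd, e19d854, f6f066d, fe4a518} — 10 commits.

10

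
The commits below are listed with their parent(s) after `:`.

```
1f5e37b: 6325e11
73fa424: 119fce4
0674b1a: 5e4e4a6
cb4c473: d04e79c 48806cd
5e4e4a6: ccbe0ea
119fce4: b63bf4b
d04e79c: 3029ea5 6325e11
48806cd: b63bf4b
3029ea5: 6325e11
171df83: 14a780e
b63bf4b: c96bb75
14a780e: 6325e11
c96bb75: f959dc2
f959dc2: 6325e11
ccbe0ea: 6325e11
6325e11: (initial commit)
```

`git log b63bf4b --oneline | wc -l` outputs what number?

4

Walking parent pointers from b63bf4b: reachable set = {6325e11, b63bf4b, c96bb75, f959dc2}.
That is 4 commits.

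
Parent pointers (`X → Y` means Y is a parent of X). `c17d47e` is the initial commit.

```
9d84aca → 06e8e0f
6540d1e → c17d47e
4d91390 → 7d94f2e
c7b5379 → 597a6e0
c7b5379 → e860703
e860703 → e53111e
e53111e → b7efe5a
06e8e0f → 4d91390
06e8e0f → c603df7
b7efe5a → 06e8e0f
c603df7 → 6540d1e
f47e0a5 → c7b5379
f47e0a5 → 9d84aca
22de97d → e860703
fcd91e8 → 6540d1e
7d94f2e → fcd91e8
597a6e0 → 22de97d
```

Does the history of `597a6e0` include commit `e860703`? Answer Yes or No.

Yes

Ancestors of 597a6e0 (commits reachable by following parents): {06e8e0f, 22de97d, 4d91390, 597a6e0, 6540d1e, 7d94f2e, b7efe5a, c17d47e, c603df7, e53111e, e860703, fcd91e8}.
e860703 is in that set, so it is an ancestor of 597a6e0.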